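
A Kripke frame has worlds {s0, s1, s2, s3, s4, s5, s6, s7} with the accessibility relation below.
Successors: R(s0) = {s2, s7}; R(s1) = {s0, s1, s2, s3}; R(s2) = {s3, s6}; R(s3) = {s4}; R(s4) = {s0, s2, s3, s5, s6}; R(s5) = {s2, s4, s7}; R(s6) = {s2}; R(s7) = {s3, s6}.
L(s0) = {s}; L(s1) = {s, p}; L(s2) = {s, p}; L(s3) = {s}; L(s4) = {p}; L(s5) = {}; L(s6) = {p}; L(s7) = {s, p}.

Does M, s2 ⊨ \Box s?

Recall that \Box ψ holds at a world iff ψ holds at every accessible world, and \Diamond ψ holds iff ψ holds at some accessible world.
At s2: \Box s requires s at every successor {s3, s6}.
  s fails at s6, so \Box s is false at s2.

No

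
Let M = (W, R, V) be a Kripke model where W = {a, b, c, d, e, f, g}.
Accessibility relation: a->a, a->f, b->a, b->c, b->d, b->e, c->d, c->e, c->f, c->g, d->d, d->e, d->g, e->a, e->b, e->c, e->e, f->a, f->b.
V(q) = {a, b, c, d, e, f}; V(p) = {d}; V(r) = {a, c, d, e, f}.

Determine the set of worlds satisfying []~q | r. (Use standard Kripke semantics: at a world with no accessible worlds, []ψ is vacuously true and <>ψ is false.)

Let φ = []~q | r. Evaluate φ at each world:
  a (successors {a, f}): φ is true.
  b (successors {a, c, d, e}): φ is false.
  c (successors {d, e, f, g}): φ is true.
  d (successors {d, e, g}): φ is true.
  e (successors {a, b, c, e}): φ is true.
  f (successors {a, b}): φ is true.
  g (successors ∅): φ is true.
For instance, at b:
  At b: []~q is false, r is false, so []~q | r is false.
    At b: []~q requires ~q at every successor {a, c, d, e}.
      ~q fails at a, so []~q is false at b.
Satisfying worlds: {a, c, d, e, f, g}

a, c, d, e, f, g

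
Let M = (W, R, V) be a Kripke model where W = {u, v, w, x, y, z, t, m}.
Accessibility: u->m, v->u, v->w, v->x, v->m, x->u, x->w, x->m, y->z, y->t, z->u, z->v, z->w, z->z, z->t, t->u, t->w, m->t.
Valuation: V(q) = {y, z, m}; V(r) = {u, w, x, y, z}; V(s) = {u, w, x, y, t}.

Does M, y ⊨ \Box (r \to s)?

No

At y: \Box (r \to s) requires r \to s at every successor {z, t}.
  r \to s fails at z, so \Box (r \to s) is false at y.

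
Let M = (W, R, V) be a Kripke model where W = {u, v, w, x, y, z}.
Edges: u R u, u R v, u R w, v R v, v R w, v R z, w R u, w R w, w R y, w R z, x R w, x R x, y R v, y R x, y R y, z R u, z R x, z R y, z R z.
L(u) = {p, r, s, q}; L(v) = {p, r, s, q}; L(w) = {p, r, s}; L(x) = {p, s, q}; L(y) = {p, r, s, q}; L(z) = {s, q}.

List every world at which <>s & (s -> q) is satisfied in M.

Let φ = <>s & (s -> q). Evaluate φ at each world:
  u (successors {u, v, w}): φ is true.
  v (successors {v, w, z}): φ is true.
  w (successors {u, w, y, z}): φ is false.
  x (successors {w, x}): φ is true.
  y (successors {v, x, y}): φ is true.
  z (successors {u, x, y, z}): φ is true.
For instance, at x:
  At x: <>s is true, s -> q is true, so <>s & (s -> q) is true.
    At x: <>s requires s at some successor in {w, x}.
      s holds at w, so <>s is true at x.
Satisfying worlds: {u, v, x, y, z}

u, v, x, y, z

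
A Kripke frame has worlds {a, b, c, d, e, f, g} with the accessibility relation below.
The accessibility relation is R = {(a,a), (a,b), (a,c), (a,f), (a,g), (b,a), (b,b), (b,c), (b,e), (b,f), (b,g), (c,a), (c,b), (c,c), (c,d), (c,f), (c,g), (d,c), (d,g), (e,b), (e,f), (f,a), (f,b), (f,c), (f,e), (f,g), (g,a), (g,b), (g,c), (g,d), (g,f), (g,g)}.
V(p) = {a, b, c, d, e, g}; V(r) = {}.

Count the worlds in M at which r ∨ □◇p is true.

Let φ = r ∨ □◇p. Evaluate φ at each world:
  a (successors {a, b, c, f, g}): φ is true.
  b (successors {a, b, c, e, f, g}): φ is true.
  c (successors {a, b, c, d, f, g}): φ is true.
  d (successors {c, g}): φ is true.
  e (successors {b, f}): φ is true.
  f (successors {a, b, c, e, g}): φ is true.
  g (successors {a, b, c, d, f, g}): φ is true.
For instance, at c:
  At c: r is false, □◇p is true, so r ∨ □◇p is true.
    At c: □◇p requires ◇p at every successor {a, b, c, d, f, g}.
      At a: ◇p is true.
      At b: ◇p is true.
      At c: ◇p is true.
      At d: ◇p is true.
      At f: ◇p is true.
      At g: ◇p is true.
    So □◇p is true at c.
Satisfying worlds: {a, b, c, d, e, f, g}

7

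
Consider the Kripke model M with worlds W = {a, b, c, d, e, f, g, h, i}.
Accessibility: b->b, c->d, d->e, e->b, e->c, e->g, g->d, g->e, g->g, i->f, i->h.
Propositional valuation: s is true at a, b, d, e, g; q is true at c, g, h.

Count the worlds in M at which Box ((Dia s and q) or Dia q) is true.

4

Recall that Box ψ holds at a world iff ψ holds at every accessible world, and Dia ψ holds iff ψ holds at some accessible world.
Let φ = Box ((Dia s and q) or Dia q). Evaluate φ at each world:
  a (successors ∅): φ is true.
  b (successors {b}): φ is false.
  c (successors {d}): φ is false.
  d (successors {e}): φ is true.
  e (successors {b, c, g}): φ is false.
  f (successors ∅): φ is true.
  g (successors {d, e, g}): φ is false.
  h (successors ∅): φ is true.
  i (successors {f, h}): φ is false.
For instance, at g:
  At g: Box ((Dia s and q) or Dia q) requires (Dia s and q) or Dia q at every successor {d, e, g}.
    (Dia s and q) or Dia q fails at d, so Box ((Dia s and q) or Dia q) is false at g.
      At d: Dia s and q is false, Dia q is false, so (Dia s and q) or Dia q is false.
Satisfying worlds: {a, d, f, h}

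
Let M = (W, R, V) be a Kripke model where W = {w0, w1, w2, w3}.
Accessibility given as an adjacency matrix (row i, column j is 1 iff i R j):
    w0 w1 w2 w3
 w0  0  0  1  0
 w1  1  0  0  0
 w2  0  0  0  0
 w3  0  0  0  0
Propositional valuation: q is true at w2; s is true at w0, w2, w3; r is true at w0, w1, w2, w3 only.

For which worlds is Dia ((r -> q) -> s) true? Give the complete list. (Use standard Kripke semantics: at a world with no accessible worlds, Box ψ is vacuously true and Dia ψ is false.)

Let φ = Dia ((r -> q) -> s). Evaluate φ at each world:
  w0 (successors {w2}): φ is true.
  w1 (successors {w0}): φ is true.
  w2 (successors ∅): φ is false.
  w3 (successors ∅): φ is false.
For instance, at w0:
  At w0: Dia ((r -> q) -> s) requires (r -> q) -> s at some successor in {w2}.
    (r -> q) -> s holds at w2, so Dia ((r -> q) -> s) is true at w0.
Satisfying worlds: {w0, w1}

w0, w1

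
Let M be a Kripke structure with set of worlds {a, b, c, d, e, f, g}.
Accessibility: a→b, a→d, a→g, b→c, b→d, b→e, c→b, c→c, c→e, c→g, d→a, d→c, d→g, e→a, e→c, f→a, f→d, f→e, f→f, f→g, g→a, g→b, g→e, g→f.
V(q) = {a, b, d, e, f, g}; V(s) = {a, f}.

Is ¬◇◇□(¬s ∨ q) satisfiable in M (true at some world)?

No

Recall that □ψ holds at a world iff ψ holds at every accessible world, and ◇ψ holds iff ψ holds at some accessible world.
Let φ = ¬◇◇□(¬s ∨ q). Evaluate φ at each world:
  a (successors {b, d, g}): φ is false.
  b (successors {c, d, e}): φ is false.
  c (successors {b, c, e, g}): φ is false.
  d (successors {a, c, g}): φ is false.
  e (successors {a, c}): φ is false.
  f (successors {a, d, e, f, g}): φ is false.
  g (successors {a, b, e, f}): φ is false.
For instance, at b:
  At b: ◇◇□(¬s ∨ q) is true, so ¬◇◇□(¬s ∨ q) is false.
    At b: ◇◇□(¬s ∨ q) requires ◇□(¬s ∨ q) at some successor in {c, d, e}.
      ◇□(¬s ∨ q) holds at c, so ◇◇□(¬s ∨ q) is true at b.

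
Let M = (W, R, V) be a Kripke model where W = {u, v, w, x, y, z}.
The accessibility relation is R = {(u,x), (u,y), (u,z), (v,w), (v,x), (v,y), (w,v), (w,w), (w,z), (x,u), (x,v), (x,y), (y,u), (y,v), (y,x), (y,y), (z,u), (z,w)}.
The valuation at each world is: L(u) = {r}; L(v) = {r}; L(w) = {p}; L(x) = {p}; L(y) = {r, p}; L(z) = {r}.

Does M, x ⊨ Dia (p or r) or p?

Yes

At x: Dia (p or r) is true, p is true, so Dia (p or r) or p is true.
  At x: Dia (p or r) requires p or r at some successor in {u, v, y}.
    p or r holds at u, so Dia (p or r) is true at x.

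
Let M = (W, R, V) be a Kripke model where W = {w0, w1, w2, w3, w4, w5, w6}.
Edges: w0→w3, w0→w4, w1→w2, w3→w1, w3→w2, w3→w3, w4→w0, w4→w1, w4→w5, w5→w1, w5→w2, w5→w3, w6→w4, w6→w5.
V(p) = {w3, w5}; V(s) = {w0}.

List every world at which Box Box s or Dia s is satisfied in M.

Recall that Box ψ holds at a world iff ψ holds at every accessible world, and Dia ψ holds iff ψ holds at some accessible world.
Let φ = Box Box s or Dia s. Evaluate φ at each world:
  w0 (successors {w3, w4}): φ is false.
  w1 (successors {w2}): φ is true.
  w2 (successors ∅): φ is true.
  w3 (successors {w1, w2, w3}): φ is false.
  w4 (successors {w0, w1, w5}): φ is true.
  w5 (successors {w1, w2, w3}): φ is false.
  w6 (successors {w4, w5}): φ is false.
For instance, at w0:
  At w0: Box Box s is false, Dia s is false, so Box Box s or Dia s is false.
    At w0: Box Box s requires Box s at every successor {w3, w4}.
      Box s fails at w3, so Box Box s is false at w0.
    At w0: Dia s requires s at some successor in {w3, w4}.
      At w3: s is false.
      At w4: s is false.
    So Dia s is false at w0.
Satisfying worlds: {w1, w2, w4}

w1, w2, w4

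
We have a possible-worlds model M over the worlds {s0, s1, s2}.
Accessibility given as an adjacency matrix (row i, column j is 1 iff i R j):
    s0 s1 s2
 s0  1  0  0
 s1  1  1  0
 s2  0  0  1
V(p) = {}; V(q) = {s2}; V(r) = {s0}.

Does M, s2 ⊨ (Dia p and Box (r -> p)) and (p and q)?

No

At s2: Dia p and Box (r -> p) is false, p and q is false, so (Dia p and Box (r -> p)) and (p and q) is false.
  At s2: Dia p is false, Box (r -> p) is true, so Dia p and Box (r -> p) is false.
    At s2: Dia p requires p at some successor in {s2}.
      At s2: p is false.
    So Dia p is false at s2.
    At s2: Box (r -> p) requires r -> p at every successor {s2}.
      At s2: r -> p is true.
    So Box (r -> p) is true at s2.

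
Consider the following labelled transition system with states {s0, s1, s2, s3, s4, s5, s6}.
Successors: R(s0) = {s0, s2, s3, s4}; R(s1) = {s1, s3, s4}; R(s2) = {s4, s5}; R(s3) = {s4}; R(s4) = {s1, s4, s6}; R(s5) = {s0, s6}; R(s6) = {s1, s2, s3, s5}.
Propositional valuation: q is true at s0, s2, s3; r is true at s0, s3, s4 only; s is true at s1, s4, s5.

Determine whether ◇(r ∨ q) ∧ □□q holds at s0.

No

At s0: ◇(r ∨ q) is true, □□q is false, so ◇(r ∨ q) ∧ □□q is false.
  At s0: ◇(r ∨ q) requires r ∨ q at some successor in {s0, s2, s3, s4}.
    r ∨ q holds at s0, so ◇(r ∨ q) is true at s0.
  At s0: □□q requires □q at every successor {s0, s2, s3, s4}.
    □q fails at s0, so □□q is false at s0.
      At s0: □q requires q at every successor {s0, s2, s3, s4}.
        q fails at s4, so □q is false at s0.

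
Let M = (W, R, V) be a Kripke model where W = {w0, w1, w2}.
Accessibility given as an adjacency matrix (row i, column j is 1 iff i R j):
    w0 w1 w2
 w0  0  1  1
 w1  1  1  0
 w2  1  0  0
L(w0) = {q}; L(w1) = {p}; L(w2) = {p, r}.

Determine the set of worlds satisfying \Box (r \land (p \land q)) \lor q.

Let φ = \Box (r \land (p \land q)) \lor q. Evaluate φ at each world:
  w0 (successors {w1, w2}): φ is true.
  w1 (successors {w0, w1}): φ is false.
  w2 (successors {w0}): φ is false.
For instance, at w2:
  At w2: \Box (r \land (p \land q)) is false, q is false, so \Box (r \land (p \land q)) \lor q is false.
    At w2: \Box (r \land (p \land q)) requires r \land (p \land q) at every successor {w0}.
      r \land (p \land q) fails at w0, so \Box (r \land (p \land q)) is false at w2.
Satisfying worlds: {w0}

w0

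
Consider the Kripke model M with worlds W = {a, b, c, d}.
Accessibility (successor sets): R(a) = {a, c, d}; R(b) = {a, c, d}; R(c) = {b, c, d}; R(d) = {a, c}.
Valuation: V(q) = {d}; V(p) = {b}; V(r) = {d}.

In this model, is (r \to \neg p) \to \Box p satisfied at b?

No

At b: r \to \neg p is true, \Box p is false, so (r \to \neg p) \to \Box p is false.
  At b: \Box p requires p at every successor {a, c, d}.
    p fails at a, so \Box p is false at b.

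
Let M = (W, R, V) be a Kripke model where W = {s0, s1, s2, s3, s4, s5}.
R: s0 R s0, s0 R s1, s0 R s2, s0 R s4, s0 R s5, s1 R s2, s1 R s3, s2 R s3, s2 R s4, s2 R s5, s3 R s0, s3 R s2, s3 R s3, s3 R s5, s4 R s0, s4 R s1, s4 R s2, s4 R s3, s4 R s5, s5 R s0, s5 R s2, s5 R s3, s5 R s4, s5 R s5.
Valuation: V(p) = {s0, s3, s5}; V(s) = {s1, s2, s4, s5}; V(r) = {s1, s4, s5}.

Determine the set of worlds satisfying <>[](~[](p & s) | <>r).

s0, s1, s2, s3, s4, s5

Let φ = <>[](~[](p & s) | <>r). Evaluate φ at each world:
  s0 (successors {s0, s1, s2, s4, s5}): φ is true.
  s1 (successors {s2, s3}): φ is true.
  s2 (successors {s3, s4, s5}): φ is true.
  s3 (successors {s0, s2, s3, s5}): φ is true.
  s4 (successors {s0, s1, s2, s3, s5}): φ is true.
  s5 (successors {s0, s2, s3, s4, s5}): φ is true.
For instance, at s5:
  At s5: <>[](~[](p & s) | <>r) requires [](~[](p & s) | <>r) at some successor in {s0, s2, s3, s4, s5}.
    [](~[](p & s) | <>r) holds at s0, so <>[](~[](p & s) | <>r) is true at s5.
      At s0: [](~[](p & s) | <>r) requires ~[](p & s) | <>r at every successor {s0, s1, s2, s4, s5}.
        At s0: ~[](p & s) | <>r is true.
        At s1: ~[](p & s) | <>r is true.
        At s2: ~[](p & s) | <>r is true.
        At s4: ~[](p & s) | <>r is true.
        At s5: ~[](p & s) | <>r is true.
      So [](~[](p & s) | <>r) is true at s0.
Satisfying worlds: {s0, s1, s2, s3, s4, s5}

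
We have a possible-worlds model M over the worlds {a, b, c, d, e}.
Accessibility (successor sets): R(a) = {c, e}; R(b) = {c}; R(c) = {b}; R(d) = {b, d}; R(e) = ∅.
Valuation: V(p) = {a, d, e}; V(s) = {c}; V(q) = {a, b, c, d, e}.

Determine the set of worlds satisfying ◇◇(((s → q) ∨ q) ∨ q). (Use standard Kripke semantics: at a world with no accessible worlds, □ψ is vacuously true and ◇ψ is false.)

a, b, c, d

Recall that ◇ψ holds at a world iff ψ holds at some accessible world.
Let φ = ◇◇(((s → q) ∨ q) ∨ q). Evaluate φ at each world:
  a (successors {c, e}): φ is true.
  b (successors {c}): φ is true.
  c (successors {b}): φ is true.
  d (successors {b, d}): φ is true.
  e (successors ∅): φ is false.
For instance, at a:
  At a: ◇◇(((s → q) ∨ q) ∨ q) requires ◇(((s → q) ∨ q) ∨ q) at some successor in {c, e}.
    ◇(((s → q) ∨ q) ∨ q) holds at c, so ◇◇(((s → q) ∨ q) ∨ q) is true at a.
      At c: ◇(((s → q) ∨ q) ∨ q) requires ((s → q) ∨ q) ∨ q at some successor in {b}.
        ((s → q) ∨ q) ∨ q holds at b, so ◇(((s → q) ∨ q) ∨ q) is true at c.
Satisfying worlds: {a, b, c, d}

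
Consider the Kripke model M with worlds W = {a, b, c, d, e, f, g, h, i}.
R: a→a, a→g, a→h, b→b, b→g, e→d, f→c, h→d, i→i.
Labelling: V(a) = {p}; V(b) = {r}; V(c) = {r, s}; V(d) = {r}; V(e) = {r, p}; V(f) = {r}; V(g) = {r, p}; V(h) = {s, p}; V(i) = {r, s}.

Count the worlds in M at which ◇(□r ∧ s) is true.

Let φ = ◇(□r ∧ s). Evaluate φ at each world:
  a (successors {a, g, h}): φ is true.
  b (successors {b, g}): φ is false.
  c (successors ∅): φ is false.
  d (successors ∅): φ is false.
  e (successors {d}): φ is false.
  f (successors {c}): φ is true.
  g (successors ∅): φ is false.
  h (successors {d}): φ is false.
  i (successors {i}): φ is true.
For instance, at h:
  At h: ◇(□r ∧ s) requires □r ∧ s at some successor in {d}.
    At d: □r ∧ s is false.
  So ◇(□r ∧ s) is false at h.
Satisfying worlds: {a, f, i}

3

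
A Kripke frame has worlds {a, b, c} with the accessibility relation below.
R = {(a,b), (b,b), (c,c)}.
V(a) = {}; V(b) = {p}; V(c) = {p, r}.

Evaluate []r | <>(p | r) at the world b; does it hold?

At b: []r is false, <>(p | r) is true, so []r | <>(p | r) is true.
  At b: []r requires r at every successor {b}.
    r fails at b, so []r is false at b.
  At b: <>(p | r) requires p | r at some successor in {b}.
    p | r holds at b, so <>(p | r) is true at b.

Yes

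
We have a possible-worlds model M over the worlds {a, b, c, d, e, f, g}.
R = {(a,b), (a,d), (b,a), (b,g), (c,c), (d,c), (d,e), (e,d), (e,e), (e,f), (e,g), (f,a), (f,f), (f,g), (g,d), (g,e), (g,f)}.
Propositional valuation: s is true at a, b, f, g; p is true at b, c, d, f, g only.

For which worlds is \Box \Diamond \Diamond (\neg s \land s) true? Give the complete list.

Let φ = \Box \Diamond \Diamond (\neg s \land s). Evaluate φ at each world:
  a (successors {b, d}): φ is false.
  b (successors {a, g}): φ is false.
  c (successors {c}): φ is false.
  d (successors {c, e}): φ is false.
  e (successors {d, e, f, g}): φ is false.
  f (successors {a, f, g}): φ is false.
  g (successors {d, e, f}): φ is false.
For instance, at c:
  At c: \Box \Diamond \Diamond (\neg s \land s) requires \Diamond \Diamond (\neg s \land s) at every successor {c}.
    \Diamond \Diamond (\neg s \land s) fails at c, so \Box \Diamond \Diamond (\neg s \land s) is false at c.
      At c: \Diamond \Diamond (\neg s \land s) requires \Diamond (\neg s \land s) at some successor in {c}.
        At c: \Diamond (\neg s \land s) is false.
      So \Diamond \Diamond (\neg s \land s) is false at c.
Satisfying worlds: none.

none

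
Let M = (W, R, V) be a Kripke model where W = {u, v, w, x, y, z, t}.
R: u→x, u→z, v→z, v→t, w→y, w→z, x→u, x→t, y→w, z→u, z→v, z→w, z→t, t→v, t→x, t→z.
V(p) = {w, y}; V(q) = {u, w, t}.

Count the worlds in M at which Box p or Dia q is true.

Let φ = Box p or Dia q. Evaluate φ at each world:
  u (successors {x, z}): φ is false.
  v (successors {z, t}): φ is true.
  w (successors {y, z}): φ is false.
  x (successors {u, t}): φ is true.
  y (successors {w}): φ is true.
  z (successors {u, v, w, t}): φ is true.
  t (successors {v, x, z}): φ is false.
For instance, at x:
  At x: Box p is false, Dia q is true, so Box p or Dia q is true.
    At x: Box p requires p at every successor {u, t}.
      p fails at u, so Box p is false at x.
    At x: Dia q requires q at some successor in {u, t}.
      q holds at u, so Dia q is true at x.
Satisfying worlds: {v, x, y, z}

4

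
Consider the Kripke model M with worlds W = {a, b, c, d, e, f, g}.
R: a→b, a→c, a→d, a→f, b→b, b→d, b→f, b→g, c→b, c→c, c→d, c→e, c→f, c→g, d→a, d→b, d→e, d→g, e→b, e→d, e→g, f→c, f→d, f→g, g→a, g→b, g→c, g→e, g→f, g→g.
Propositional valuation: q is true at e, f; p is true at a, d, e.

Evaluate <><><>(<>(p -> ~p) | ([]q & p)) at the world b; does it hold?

Yes

At b: <><><>(<>(p -> ~p) | ([]q & p)) requires <><>(<>(p -> ~p) | ([]q & p)) at some successor in {b, d, f, g}.
  <><>(<>(p -> ~p) | ([]q & p)) holds at b, so <><><>(<>(p -> ~p) | ([]q & p)) is true at b.
    At b: <><>(<>(p -> ~p) | ([]q & p)) requires <>(<>(p -> ~p) | ([]q & p)) at some successor in {b, d, f, g}.
      <>(<>(p -> ~p) | ([]q & p)) holds at b, so <><>(<>(p -> ~p) | ([]q & p)) is true at b.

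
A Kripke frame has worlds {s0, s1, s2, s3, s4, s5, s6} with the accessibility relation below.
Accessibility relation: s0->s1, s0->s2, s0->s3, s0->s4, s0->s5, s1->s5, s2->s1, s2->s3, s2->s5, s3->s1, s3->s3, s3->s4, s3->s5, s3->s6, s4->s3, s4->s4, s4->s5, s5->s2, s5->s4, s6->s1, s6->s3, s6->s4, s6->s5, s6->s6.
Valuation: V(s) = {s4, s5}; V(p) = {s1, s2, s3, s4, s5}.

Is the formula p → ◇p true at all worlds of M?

Yes

Let φ = p → ◇p. Evaluate φ at each world:
  s0 (successors {s1, s2, s3, s4, s5}): φ is true.
  s1 (successors {s5}): φ is true.
  s2 (successors {s1, s3, s5}): φ is true.
  s3 (successors {s1, s3, s4, s5, s6}): φ is true.
  s4 (successors {s3, s4, s5}): φ is true.
  s5 (successors {s2, s4}): φ is true.
  s6 (successors {s1, s3, s4, s5, s6}): φ is true.
For instance, at s6:
  At s6: p is false, ◇p is true, so p → ◇p is true.
    At s6: ◇p requires p at some successor in {s1, s3, s4, s5, s6}.
      p holds at s1, so ◇p is true at s6.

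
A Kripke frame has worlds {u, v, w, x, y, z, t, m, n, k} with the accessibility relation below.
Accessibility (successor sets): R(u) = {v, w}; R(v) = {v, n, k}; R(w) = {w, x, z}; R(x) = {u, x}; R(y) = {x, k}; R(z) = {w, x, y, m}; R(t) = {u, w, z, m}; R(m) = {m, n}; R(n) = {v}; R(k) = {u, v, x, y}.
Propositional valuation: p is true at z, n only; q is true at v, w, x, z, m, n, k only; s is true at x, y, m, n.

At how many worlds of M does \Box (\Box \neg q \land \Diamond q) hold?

Let φ = \Box (\Box \neg q \land \Diamond q). Evaluate φ at each world:
  u (successors {v, w}): φ is false.
  v (successors {v, n, k}): φ is false.
  w (successors {w, x, z}): φ is false.
  x (successors {u, x}): φ is false.
  y (successors {x, k}): φ is false.
  z (successors {w, x, y, m}): φ is false.
  t (successors {u, w, z, m}): φ is false.
  m (successors {m, n}): φ is false.
  n (successors {v}): φ is false.
  k (successors {u, v, x, y}): φ is false.
For instance, at u:
  At u: \Box (\Box \neg q \land \Diamond q) requires \Box \neg q \land \Diamond q at every successor {v, w}.
    \Box \neg q \land \Diamond q fails at v, so \Box (\Box \neg q \land \Diamond q) is false at u.
      At v: \Box \neg q is false, \Diamond q is true, so \Box \neg q \land \Diamond q is false.
Satisfying worlds: none.

0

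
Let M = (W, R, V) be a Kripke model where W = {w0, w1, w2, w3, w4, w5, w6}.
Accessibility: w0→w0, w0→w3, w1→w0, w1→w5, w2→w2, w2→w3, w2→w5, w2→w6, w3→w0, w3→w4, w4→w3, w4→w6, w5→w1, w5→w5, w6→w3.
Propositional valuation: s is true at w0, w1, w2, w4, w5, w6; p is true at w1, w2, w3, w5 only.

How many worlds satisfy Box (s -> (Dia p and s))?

7

Let φ = Box (s -> (Dia p and s)). Evaluate φ at each world:
  w0 (successors {w0, w3}): φ is true.
  w1 (successors {w0, w5}): φ is true.
  w2 (successors {w2, w3, w5, w6}): φ is true.
  w3 (successors {w0, w4}): φ is true.
  w4 (successors {w3, w6}): φ is true.
  w5 (successors {w1, w5}): φ is true.
  w6 (successors {w3}): φ is true.
For instance, at w0:
  At w0: Box (s -> (Dia p and s)) requires s -> (Dia p and s) at every successor {w0, w3}.
      At w0: s is true, Dia p and s is true, so s -> (Dia p and s) is true.
      At w3: s is false, Dia p and s is false, so s -> (Dia p and s) is true.
  So Box (s -> (Dia p and s)) is true at w0.
Satisfying worlds: {w0, w1, w2, w3, w4, w5, w6}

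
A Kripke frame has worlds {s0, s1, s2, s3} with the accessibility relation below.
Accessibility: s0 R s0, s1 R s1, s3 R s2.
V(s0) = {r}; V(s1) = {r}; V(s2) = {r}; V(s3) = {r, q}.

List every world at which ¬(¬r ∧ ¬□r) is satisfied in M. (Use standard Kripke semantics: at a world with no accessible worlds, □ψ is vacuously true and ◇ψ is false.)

s0, s1, s2, s3

Let φ = ¬(¬r ∧ ¬□r). Evaluate φ at each world:
  s0 (successors {s0}): φ is true.
  s1 (successors {s1}): φ is true.
  s2 (successors ∅): φ is true.
  s3 (successors {s2}): φ is true.
For instance, at s0:
  At s0: ¬r ∧ ¬□r is false, so ¬(¬r ∧ ¬□r) is true.
    At s0: ¬r is false, ¬□r is false, so ¬r ∧ ¬□r is false.
      At s0: □r is true, so ¬□r is false.
Satisfying worlds: {s0, s1, s2, s3}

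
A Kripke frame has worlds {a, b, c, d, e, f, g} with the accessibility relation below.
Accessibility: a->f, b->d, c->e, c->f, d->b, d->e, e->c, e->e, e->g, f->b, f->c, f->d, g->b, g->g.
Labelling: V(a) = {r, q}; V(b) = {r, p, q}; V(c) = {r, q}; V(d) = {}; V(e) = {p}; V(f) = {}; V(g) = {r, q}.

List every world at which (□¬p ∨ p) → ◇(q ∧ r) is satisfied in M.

c, d, e, f, g

Let φ = (□¬p ∨ p) → ◇(q ∧ r). Evaluate φ at each world:
  a (successors {f}): φ is false.
  b (successors {d}): φ is false.
  c (successors {e, f}): φ is true.
  d (successors {b, e}): φ is true.
  e (successors {c, e, g}): φ is true.
  f (successors {b, c, d}): φ is true.
  g (successors {b, g}): φ is true.
For instance, at e:
  At e: □¬p ∨ p is true, ◇(q ∧ r) is true, so (□¬p ∨ p) → ◇(q ∧ r) is true.
    At e: □¬p is false, p is true, so □¬p ∨ p is true.
      At e: □¬p requires ¬p at every successor {c, e, g}.
        ¬p fails at e, so □¬p is false at e.
    At e: ◇(q ∧ r) requires q ∧ r at some successor in {c, e, g}.
      q ∧ r holds at c, so ◇(q ∧ r) is true at e.
Satisfying worlds: {c, d, e, f, g}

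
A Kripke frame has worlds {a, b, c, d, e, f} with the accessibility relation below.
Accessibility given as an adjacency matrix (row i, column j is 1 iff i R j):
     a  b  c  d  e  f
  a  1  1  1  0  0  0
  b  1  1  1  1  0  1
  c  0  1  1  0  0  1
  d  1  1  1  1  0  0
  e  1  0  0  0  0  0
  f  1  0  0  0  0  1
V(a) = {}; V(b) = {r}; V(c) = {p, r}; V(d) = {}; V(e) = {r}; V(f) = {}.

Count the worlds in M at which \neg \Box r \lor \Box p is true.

6

Recall that \Box ψ holds at a world iff ψ holds at every accessible world, and \Diamond ψ holds iff ψ holds at some accessible world.
Let φ = \neg \Box r \lor \Box p. Evaluate φ at each world:
  a (successors {a, b, c}): φ is true.
  b (successors {a, b, c, d, f}): φ is true.
  c (successors {b, c, f}): φ is true.
  d (successors {a, b, c, d}): φ is true.
  e (successors {a}): φ is true.
  f (successors {a, f}): φ is true.
For instance, at a:
  At a: \neg \Box r is true, \Box p is false, so \neg \Box r \lor \Box p is true.
    At a: \Box r is false, so \neg \Box r is true.
      At a: \Box r requires r at every successor {a, b, c}.
        r fails at a, so \Box r is false at a.
    At a: \Box p requires p at every successor {a, b, c}.
      p fails at a, so \Box p is false at a.
Satisfying worlds: {a, b, c, d, e, f}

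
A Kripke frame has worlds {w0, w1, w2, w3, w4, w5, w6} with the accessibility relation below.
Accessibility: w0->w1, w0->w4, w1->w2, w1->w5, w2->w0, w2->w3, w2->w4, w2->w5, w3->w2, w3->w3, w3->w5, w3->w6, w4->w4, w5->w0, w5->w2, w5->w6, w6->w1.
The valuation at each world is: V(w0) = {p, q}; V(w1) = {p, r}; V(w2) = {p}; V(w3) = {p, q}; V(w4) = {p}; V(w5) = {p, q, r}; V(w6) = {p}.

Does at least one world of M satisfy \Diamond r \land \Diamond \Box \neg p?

Let φ = \Diamond r \land \Diamond \Box \neg p. Evaluate φ at each world:
  w0 (successors {w1, w4}): φ is false.
  w1 (successors {w2, w5}): φ is false.
  w2 (successors {w0, w3, w4, w5}): φ is false.
  w3 (successors {w2, w3, w5, w6}): φ is false.
  w4 (successors {w4}): φ is false.
  w5 (successors {w0, w2, w6}): φ is false.
  w6 (successors {w1}): φ is false.
For instance, at w3:
  At w3: \Diamond r is true, \Diamond \Box \neg p is false, so \Diamond r \land \Diamond \Box \neg p is false.
    At w3: \Diamond r requires r at some successor in {w2, w3, w5, w6}.
      r holds at w5, so \Diamond r is true at w3.
    At w3: \Diamond \Box \neg p requires \Box \neg p at some successor in {w2, w3, w5, w6}.
      At w2: \Box \neg p is false.
      At w3: \Box \neg p is false.
      At w5: \Box \neg p is false.
      At w6: \Box \neg p is false.
    So \Diamond \Box \neg p is false at w3.

No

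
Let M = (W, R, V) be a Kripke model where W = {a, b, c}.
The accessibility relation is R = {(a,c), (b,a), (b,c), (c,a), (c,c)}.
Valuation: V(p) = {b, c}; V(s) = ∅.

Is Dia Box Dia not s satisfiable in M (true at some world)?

Let φ = Dia Box Dia not s. Evaluate φ at each world:
  a (successors {c}): φ is true.
  b (successors {a, c}): φ is true.
  c (successors {a, c}): φ is true.
Detail at a (witness):
  At a: Dia Box Dia not s requires Box Dia not s at some successor in {c}.
    Box Dia not s holds at c, so Dia Box Dia not s is true at a.
      At c: Box Dia not s requires Dia not s at every successor {a, c}.
        At a: Dia not s is true.
        At c: Dia not s is true.
      So Box Dia not s is true at c.

Yes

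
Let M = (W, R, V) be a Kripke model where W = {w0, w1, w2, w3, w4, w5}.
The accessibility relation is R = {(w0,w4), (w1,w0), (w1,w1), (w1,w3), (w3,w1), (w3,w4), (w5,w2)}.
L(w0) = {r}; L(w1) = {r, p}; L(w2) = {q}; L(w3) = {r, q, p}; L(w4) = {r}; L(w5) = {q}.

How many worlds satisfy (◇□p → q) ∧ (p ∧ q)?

Recall that □ψ holds at a world iff ψ holds at every accessible world, and ◇ψ holds iff ψ holds at some accessible world.
Let φ = (◇□p → q) ∧ (p ∧ q). Evaluate φ at each world:
  w0 (successors {w4}): φ is false.
  w1 (successors {w0, w1, w3}): φ is false.
  w2 (successors ∅): φ is false.
  w3 (successors {w1, w4}): φ is true.
  w4 (successors ∅): φ is false.
  w5 (successors {w2}): φ is false.
For instance, at w5:
  At w5: ◇□p → q is true, p ∧ q is false, so (◇□p → q) ∧ (p ∧ q) is false.
    At w5: ◇□p is true, q is true, so ◇□p → q is true.
      At w5: ◇□p requires □p at some successor in {w2}.
        □p holds at w2, so ◇□p is true at w5.
Satisfying worlds: {w3}

1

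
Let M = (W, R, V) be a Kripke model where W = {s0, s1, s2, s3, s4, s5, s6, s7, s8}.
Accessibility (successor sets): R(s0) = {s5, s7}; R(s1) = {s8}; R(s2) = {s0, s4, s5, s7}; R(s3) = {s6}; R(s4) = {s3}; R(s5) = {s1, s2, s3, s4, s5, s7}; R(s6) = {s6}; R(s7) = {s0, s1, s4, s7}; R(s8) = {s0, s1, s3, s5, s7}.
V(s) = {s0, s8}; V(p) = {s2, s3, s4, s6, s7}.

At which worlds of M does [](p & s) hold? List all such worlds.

none

Recall that []ψ holds at a world iff ψ holds at every accessible world, and <>ψ holds iff ψ holds at some accessible world.
Let φ = [](p & s). Evaluate φ at each world:
  s0 (successors {s5, s7}): φ is false.
  s1 (successors {s8}): φ is false.
  s2 (successors {s0, s4, s5, s7}): φ is false.
  s3 (successors {s6}): φ is false.
  s4 (successors {s3}): φ is false.
  s5 (successors {s1, s2, s3, s4, s5, s7}): φ is false.
  s6 (successors {s6}): φ is false.
  s7 (successors {s0, s1, s4, s7}): φ is false.
  s8 (successors {s0, s1, s3, s5, s7}): φ is false.
For instance, at s0:
  At s0: [](p & s) requires p & s at every successor {s5, s7}.
    p & s fails at s5, so [](p & s) is false at s0.
Satisfying worlds: none.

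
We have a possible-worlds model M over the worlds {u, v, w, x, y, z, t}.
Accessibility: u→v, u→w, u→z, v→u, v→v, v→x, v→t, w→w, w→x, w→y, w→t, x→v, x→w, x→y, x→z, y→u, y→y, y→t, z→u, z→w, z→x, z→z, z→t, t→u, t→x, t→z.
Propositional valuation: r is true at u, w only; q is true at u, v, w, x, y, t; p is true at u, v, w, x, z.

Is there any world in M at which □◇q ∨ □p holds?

Yes

Let φ = □◇q ∨ □p. Evaluate φ at each world:
  u (successors {v, w, z}): φ is true.
  v (successors {u, v, x, t}): φ is true.
  w (successors {w, x, y, t}): φ is true.
  x (successors {v, w, y, z}): φ is true.
  y (successors {u, y, t}): φ is true.
  z (successors {u, w, x, z, t}): φ is true.
  t (successors {u, x, z}): φ is true.
Detail at u (witness):
  At u: □◇q is true, □p is true, so □◇q ∨ □p is true.
    At u: □◇q requires ◇q at every successor {v, w, z}.
      At v: ◇q is true.
      At w: ◇q is true.
      At z: ◇q is true.
    So □◇q is true at u.
    At u: □p requires p at every successor {v, w, z}.
      At v: p is true.
      At w: p is true.
      At z: p is true.
    So □p is true at u.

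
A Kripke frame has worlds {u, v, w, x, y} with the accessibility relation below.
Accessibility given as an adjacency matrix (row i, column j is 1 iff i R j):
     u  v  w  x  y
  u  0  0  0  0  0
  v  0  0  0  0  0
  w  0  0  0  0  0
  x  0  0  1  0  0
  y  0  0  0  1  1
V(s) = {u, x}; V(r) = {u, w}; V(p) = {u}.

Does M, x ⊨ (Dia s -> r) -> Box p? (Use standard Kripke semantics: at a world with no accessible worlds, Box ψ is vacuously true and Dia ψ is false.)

No

At x: Dia s -> r is true, Box p is false, so (Dia s -> r) -> Box p is false.
  At x: Dia s is false, r is false, so Dia s -> r is true.
    At x: Dia s requires s at some successor in {w}.
      At w: s is false.
    So Dia s is false at x.
  At x: Box p requires p at every successor {w}.
    p fails at w, so Box p is false at x.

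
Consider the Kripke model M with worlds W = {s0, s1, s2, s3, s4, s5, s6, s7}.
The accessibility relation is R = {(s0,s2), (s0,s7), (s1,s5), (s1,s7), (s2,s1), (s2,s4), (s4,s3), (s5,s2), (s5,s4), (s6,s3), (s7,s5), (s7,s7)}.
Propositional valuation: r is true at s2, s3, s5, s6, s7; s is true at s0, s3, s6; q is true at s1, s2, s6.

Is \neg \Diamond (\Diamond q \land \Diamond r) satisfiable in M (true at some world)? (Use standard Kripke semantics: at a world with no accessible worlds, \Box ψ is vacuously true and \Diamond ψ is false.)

Let φ = \neg \Diamond (\Diamond q \land \Diamond r). Evaluate φ at each world:
  s0 (successors {s2, s7}): φ is true.
  s1 (successors {s5, s7}): φ is false.
  s2 (successors {s1, s4}): φ is true.
  s3 (successors ∅): φ is true.
  s4 (successors {s3}): φ is true.
  s5 (successors {s2, s4}): φ is true.
  s6 (successors {s3}): φ is true.
  s7 (successors {s5, s7}): φ is false.
Detail at s0 (witness):
  At s0: \Diamond (\Diamond q \land \Diamond r) is false, so \neg \Diamond (\Diamond q \land \Diamond r) is true.
    At s0: \Diamond (\Diamond q \land \Diamond r) requires \Diamond q \land \Diamond r at some successor in {s2, s7}.
      At s2: \Diamond q \land \Diamond r is false.
      At s7: \Diamond q \land \Diamond r is false.
    So \Diamond (\Diamond q \land \Diamond r) is false at s0.

Yes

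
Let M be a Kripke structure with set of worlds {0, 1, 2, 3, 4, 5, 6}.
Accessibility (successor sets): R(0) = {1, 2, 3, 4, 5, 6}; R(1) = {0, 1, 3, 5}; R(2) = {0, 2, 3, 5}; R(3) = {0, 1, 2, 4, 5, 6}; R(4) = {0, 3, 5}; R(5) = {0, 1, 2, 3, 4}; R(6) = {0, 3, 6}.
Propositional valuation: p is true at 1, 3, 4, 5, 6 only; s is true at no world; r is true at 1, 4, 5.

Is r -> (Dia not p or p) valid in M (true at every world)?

Yes

Let φ = r -> (Dia not p or p). Evaluate φ at each world:
  0 (successors {1, 2, 3, 4, 5, 6}): φ is true.
  1 (successors {0, 1, 3, 5}): φ is true.
  2 (successors {0, 2, 3, 5}): φ is true.
  3 (successors {0, 1, 2, 4, 5, 6}): φ is true.
  4 (successors {0, 3, 5}): φ is true.
  5 (successors {0, 1, 2, 3, 4}): φ is true.
  6 (successors {0, 3, 6}): φ is true.
For instance, at 6:
  At 6: r is false, Dia not p or p is true, so r -> (Dia not p or p) is true.
    At 6: Dia not p is true, p is true, so Dia not p or p is true.
      At 6: Dia not p requires not p at some successor in {0, 3, 6}.
        not p holds at 0, so Dia not p is true at 6.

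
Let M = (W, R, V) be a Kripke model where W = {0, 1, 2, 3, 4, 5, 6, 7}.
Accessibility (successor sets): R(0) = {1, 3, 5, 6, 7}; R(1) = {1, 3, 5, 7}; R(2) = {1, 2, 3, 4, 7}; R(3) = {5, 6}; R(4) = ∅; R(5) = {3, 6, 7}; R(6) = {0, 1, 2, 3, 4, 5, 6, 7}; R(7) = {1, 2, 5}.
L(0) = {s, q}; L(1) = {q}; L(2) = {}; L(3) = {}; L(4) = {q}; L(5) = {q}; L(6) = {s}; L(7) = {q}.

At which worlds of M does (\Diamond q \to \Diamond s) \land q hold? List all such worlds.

Let φ = (\Diamond q \to \Diamond s) \land q. Evaluate φ at each world:
  0 (successors {1, 3, 5, 6, 7}): φ is true.
  1 (successors {1, 3, 5, 7}): φ is false.
  2 (successors {1, 2, 3, 4, 7}): φ is false.
  3 (successors {5, 6}): φ is false.
  4 (successors ∅): φ is true.
  5 (successors {3, 6, 7}): φ is true.
  6 (successors {0, 1, 2, 3, 4, 5, 6, 7}): φ is false.
  7 (successors {1, 2, 5}): φ is false.
For instance, at 5:
  At 5: \Diamond q \to \Diamond s is true, q is true, so (\Diamond q \to \Diamond s) \land q is true.
    At 5: \Diamond q is true, \Diamond s is true, so \Diamond q \to \Diamond s is true.
      At 5: \Diamond q requires q at some successor in {3, 6, 7}.
        q holds at 7, so \Diamond q is true at 5.
      At 5: \Diamond s requires s at some successor in {3, 6, 7}.
        s holds at 6, so \Diamond s is true at 5.
Satisfying worlds: {0, 4, 5}

0, 4, 5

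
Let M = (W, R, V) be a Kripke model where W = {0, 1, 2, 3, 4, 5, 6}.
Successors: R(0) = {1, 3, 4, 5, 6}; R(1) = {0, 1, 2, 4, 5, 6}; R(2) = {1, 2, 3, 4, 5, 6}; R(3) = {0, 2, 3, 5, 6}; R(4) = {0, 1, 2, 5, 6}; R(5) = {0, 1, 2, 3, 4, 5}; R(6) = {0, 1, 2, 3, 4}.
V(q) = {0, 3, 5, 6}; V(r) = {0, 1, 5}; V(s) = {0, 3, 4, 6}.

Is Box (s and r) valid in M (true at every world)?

No

Let φ = Box (s and r). Evaluate φ at each world:
  0 (successors {1, 3, 4, 5, 6}): φ is false.
  1 (successors {0, 1, 2, 4, 5, 6}): φ is false.
  2 (successors {1, 2, 3, 4, 5, 6}): φ is false.
  3 (successors {0, 2, 3, 5, 6}): φ is false.
  4 (successors {0, 1, 2, 5, 6}): φ is false.
  5 (successors {0, 1, 2, 3, 4, 5}): φ is false.
  6 (successors {0, 1, 2, 3, 4}): φ is false.
Detail at 0 (counterexample):
  At 0: Box (s and r) requires s and r at every successor {1, 3, 4, 5, 6}.
    s and r fails at 1, so Box (s and r) is false at 0.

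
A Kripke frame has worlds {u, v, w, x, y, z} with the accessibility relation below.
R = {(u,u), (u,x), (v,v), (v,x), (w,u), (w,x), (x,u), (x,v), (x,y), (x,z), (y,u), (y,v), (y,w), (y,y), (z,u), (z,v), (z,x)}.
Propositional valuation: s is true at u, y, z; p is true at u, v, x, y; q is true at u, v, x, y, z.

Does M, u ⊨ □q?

Yes

At u: □q requires q at every successor {u, x}.
  At u: q is true.
  At x: q is true.
So □q is true at u.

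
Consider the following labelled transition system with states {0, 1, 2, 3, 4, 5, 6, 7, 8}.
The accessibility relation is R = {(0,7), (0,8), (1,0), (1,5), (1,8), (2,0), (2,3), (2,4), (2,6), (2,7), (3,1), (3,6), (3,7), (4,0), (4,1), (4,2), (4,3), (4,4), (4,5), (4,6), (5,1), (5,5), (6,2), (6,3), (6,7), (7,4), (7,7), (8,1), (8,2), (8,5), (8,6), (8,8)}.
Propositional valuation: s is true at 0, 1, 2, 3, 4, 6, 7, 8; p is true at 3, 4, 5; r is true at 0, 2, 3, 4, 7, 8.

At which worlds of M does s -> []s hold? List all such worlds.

0, 2, 3, 5, 6, 7

Let φ = s -> []s. Evaluate φ at each world:
  0 (successors {7, 8}): φ is true.
  1 (successors {0, 5, 8}): φ is false.
  2 (successors {0, 3, 4, 6, 7}): φ is true.
  3 (successors {1, 6, 7}): φ is true.
  4 (successors {0, 1, 2, 3, 4, 5, 6}): φ is false.
  5 (successors {1, 5}): φ is true.
  6 (successors {2, 3, 7}): φ is true.
  7 (successors {4, 7}): φ is true.
  8 (successors {1, 2, 5, 6, 8}): φ is false.
For instance, at 8:
  At 8: s is true, []s is false, so s -> []s is false.
    At 8: []s requires s at every successor {1, 2, 5, 6, 8}.
      s fails at 5, so []s is false at 8.
Satisfying worlds: {0, 2, 3, 5, 6, 7}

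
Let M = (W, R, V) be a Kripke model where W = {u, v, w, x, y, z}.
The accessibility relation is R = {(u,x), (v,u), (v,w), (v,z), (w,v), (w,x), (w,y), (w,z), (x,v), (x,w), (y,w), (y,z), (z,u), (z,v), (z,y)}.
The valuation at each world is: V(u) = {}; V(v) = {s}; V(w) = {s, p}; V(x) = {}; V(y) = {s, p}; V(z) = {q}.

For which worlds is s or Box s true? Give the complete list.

v, w, x, y

Let φ = s or Box s. Evaluate φ at each world:
  u (successors {x}): φ is false.
  v (successors {u, w, z}): φ is true.
  w (successors {v, x, y, z}): φ is true.
  x (successors {v, w}): φ is true.
  y (successors {w, z}): φ is true.
  z (successors {u, v, y}): φ is false.
For instance, at y:
  At y: s is true, Box s is false, so s or Box s is true.
    At y: Box s requires s at every successor {w, z}.
      s fails at z, so Box s is false at y.
Satisfying worlds: {v, w, x, y}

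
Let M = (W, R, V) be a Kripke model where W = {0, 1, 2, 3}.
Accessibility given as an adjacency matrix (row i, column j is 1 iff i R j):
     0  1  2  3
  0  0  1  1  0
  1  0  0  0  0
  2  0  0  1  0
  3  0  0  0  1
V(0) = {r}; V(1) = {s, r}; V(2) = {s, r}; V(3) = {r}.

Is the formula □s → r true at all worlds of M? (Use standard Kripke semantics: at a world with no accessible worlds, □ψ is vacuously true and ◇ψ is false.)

Let φ = □s → r. Evaluate φ at each world:
  0 (successors {1, 2}): φ is true.
  1 (successors ∅): φ is true.
  2 (successors {2}): φ is true.
  3 (successors {3}): φ is true.
For instance, at 3:
  At 3: □s is false, r is true, so □s → r is true.
    At 3: □s requires s at every successor {3}.
      s fails at 3, so □s is false at 3.

Yes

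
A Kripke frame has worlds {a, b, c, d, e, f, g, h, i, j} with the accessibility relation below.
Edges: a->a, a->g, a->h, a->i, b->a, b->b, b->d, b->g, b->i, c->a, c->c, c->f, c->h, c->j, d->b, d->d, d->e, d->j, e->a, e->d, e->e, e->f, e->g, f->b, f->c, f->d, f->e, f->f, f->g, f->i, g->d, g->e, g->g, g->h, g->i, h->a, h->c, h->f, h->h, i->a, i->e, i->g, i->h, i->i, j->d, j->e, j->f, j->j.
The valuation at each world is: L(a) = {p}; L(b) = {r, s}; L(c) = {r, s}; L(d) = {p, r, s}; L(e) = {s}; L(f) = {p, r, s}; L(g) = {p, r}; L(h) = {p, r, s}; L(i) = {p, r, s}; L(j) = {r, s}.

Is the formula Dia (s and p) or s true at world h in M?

Yes

At h: Dia (s and p) is true, s is true, so Dia (s and p) or s is true.
  At h: Dia (s and p) requires s and p at some successor in {a, c, f, h}.
    s and p holds at f, so Dia (s and p) is true at h.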